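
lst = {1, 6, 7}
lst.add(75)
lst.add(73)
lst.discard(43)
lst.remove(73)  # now {1, 6, 7, 75}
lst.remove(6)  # {1, 7, 75}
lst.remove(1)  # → {7, 75}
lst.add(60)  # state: {7, 60, 75}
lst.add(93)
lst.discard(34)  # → {7, 60, 75, 93}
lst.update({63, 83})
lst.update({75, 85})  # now {7, 60, 63, 75, 83, 85, 93}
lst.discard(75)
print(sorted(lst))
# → [7, 60, 63, 83, 85, 93]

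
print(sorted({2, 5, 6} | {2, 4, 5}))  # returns [2, 4, 5, 6]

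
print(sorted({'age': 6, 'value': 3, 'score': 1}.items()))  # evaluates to [('age', 6), ('score', 1), ('value', 3)]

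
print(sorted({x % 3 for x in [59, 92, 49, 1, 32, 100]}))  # [1, 2]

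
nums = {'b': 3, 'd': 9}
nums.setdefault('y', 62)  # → 62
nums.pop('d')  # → 9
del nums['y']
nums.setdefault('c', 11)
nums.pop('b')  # 3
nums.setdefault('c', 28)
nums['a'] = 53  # {'c': 11, 'a': 53}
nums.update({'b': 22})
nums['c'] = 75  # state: {'c': 75, 'a': 53, 'b': 22}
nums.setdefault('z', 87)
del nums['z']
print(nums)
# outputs {'c': 75, 'a': 53, 'b': 22}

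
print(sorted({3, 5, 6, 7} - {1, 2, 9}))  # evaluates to [3, 5, 6, 7]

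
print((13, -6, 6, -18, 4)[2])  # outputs 6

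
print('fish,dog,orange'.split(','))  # ['fish', 'dog', 'orange']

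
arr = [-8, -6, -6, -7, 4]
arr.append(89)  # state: [-8, -6, -6, -7, 4, 89]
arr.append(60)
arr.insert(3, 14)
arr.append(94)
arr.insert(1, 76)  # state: [-8, 76, -6, -6, 14, -7, 4, 89, 60, 94]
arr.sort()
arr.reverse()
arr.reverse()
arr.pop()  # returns 94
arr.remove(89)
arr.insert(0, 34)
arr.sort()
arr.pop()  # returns 76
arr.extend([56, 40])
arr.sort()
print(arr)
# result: [-8, -7, -6, -6, 4, 14, 34, 40, 56, 60]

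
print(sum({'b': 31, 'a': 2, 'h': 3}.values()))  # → 36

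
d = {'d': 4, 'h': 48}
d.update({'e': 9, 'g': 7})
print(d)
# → {'d': 4, 'h': 48, 'e': 9, 'g': 7}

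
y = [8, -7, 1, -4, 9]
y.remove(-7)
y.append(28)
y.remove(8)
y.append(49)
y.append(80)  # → [1, -4, 9, 28, 49, 80]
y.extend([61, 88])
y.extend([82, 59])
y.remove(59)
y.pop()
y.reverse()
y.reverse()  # [1, -4, 9, 28, 49, 80, 61, 88]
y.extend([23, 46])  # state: [1, -4, 9, 28, 49, 80, 61, 88, 23, 46]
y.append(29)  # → [1, -4, 9, 28, 49, 80, 61, 88, 23, 46, 29]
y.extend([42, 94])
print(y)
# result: [1, -4, 9, 28, 49, 80, 61, 88, 23, 46, 29, 42, 94]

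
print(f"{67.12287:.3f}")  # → 67.123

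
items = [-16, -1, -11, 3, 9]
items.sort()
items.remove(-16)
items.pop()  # 9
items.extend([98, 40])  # [-11, -1, 3, 98, 40]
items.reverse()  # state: [40, 98, 3, -1, -11]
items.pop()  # -11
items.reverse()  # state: [-1, 3, 98, 40]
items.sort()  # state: [-1, 3, 40, 98]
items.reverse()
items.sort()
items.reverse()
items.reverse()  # [-1, 3, 40, 98]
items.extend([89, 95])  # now [-1, 3, 40, 98, 89, 95]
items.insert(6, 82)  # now [-1, 3, 40, 98, 89, 95, 82]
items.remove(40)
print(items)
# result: [-1, 3, 98, 89, 95, 82]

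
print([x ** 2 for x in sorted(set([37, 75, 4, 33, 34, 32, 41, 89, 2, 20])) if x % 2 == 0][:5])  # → [4, 16, 400, 1024, 1156]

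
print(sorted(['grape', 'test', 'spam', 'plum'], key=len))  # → ['test', 'spam', 'plum', 'grape']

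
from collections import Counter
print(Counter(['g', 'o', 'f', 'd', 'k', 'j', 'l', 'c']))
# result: Counter({'g': 1, 'o': 1, 'f': 1, 'd': 1, 'k': 1, 'j': 1, 'l': 1, 'c': 1})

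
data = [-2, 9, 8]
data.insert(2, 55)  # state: [-2, 9, 55, 8]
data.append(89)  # [-2, 9, 55, 8, 89]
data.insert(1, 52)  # [-2, 52, 9, 55, 8, 89]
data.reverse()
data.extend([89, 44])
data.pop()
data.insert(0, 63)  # [63, 89, 8, 55, 9, 52, -2, 89]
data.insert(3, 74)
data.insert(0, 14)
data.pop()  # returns 89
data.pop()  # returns -2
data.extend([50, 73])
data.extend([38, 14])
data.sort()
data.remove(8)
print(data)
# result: [9, 14, 14, 38, 50, 52, 55, 63, 73, 74, 89]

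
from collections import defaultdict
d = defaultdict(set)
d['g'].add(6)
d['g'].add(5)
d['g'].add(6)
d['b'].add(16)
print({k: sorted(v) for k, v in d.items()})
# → {'g': [5, 6], 'b': [16]}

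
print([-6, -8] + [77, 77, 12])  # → [-6, -8, 77, 77, 12]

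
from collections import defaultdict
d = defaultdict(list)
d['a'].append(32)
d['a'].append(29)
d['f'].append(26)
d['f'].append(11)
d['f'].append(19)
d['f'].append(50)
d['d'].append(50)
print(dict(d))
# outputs {'a': [32, 29], 'f': [26, 11, 19, 50], 'd': [50]}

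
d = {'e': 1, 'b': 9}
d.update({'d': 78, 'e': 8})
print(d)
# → {'e': 8, 'b': 9, 'd': 78}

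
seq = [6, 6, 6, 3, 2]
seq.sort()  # [2, 3, 6, 6, 6]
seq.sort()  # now [2, 3, 6, 6, 6]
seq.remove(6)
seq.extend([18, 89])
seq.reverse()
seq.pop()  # 2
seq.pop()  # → 3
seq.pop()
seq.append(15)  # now [89, 18, 6, 15]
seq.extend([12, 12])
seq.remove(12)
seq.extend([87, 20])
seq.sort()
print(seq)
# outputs [6, 12, 15, 18, 20, 87, 89]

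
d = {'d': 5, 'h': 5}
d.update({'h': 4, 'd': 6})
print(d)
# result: {'d': 6, 'h': 4}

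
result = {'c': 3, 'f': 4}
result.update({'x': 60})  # {'c': 3, 'f': 4, 'x': 60}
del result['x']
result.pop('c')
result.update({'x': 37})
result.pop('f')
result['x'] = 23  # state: {'x': 23}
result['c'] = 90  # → {'x': 23, 'c': 90}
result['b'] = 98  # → {'x': 23, 'c': 90, 'b': 98}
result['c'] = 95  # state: {'x': 23, 'c': 95, 'b': 98}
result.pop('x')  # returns 23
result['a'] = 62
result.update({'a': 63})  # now {'c': 95, 'b': 98, 'a': 63}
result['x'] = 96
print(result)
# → {'c': 95, 'b': 98, 'a': 63, 'x': 96}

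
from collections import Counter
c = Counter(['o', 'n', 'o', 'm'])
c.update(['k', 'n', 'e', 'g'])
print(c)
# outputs Counter({'o': 2, 'n': 2, 'm': 1, 'k': 1, 'e': 1, 'g': 1})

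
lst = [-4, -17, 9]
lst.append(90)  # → [-4, -17, 9, 90]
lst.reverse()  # [90, 9, -17, -4]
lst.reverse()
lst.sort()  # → [-17, -4, 9, 90]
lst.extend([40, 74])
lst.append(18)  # [-17, -4, 9, 90, 40, 74, 18]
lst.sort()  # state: [-17, -4, 9, 18, 40, 74, 90]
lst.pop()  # 90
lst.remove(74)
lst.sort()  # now [-17, -4, 9, 18, 40]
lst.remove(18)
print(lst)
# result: [-17, -4, 9, 40]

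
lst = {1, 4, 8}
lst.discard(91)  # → {1, 4, 8}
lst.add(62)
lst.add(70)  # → {1, 4, 8, 62, 70}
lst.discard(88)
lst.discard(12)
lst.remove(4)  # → {1, 8, 62, 70}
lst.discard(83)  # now {1, 8, 62, 70}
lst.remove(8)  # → {1, 62, 70}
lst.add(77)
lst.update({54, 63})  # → {1, 54, 62, 63, 70, 77}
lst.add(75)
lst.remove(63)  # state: {1, 54, 62, 70, 75, 77}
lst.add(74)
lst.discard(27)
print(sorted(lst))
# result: [1, 54, 62, 70, 74, 75, 77]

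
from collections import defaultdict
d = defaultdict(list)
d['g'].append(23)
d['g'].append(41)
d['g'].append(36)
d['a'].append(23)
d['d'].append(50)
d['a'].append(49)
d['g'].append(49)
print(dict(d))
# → {'g': [23, 41, 36, 49], 'a': [23, 49], 'd': [50]}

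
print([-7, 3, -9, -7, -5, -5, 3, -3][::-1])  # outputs [-3, 3, -5, -5, -7, -9, 3, -7]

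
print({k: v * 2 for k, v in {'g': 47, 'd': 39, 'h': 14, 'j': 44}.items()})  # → {'g': 94, 'd': 78, 'h': 28, 'j': 88}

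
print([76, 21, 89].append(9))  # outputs None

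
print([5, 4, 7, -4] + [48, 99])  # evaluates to [5, 4, 7, -4, 48, 99]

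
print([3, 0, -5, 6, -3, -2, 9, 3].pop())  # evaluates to 3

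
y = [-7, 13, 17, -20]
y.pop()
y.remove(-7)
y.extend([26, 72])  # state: [13, 17, 26, 72]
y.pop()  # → 72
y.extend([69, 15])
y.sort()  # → [13, 15, 17, 26, 69]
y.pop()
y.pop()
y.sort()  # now [13, 15, 17]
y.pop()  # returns 17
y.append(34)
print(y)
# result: [13, 15, 34]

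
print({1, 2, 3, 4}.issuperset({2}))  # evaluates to True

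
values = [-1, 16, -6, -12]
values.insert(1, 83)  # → [-1, 83, 16, -6, -12]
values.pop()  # -12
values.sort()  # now [-6, -1, 16, 83]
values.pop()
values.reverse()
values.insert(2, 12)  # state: [16, -1, 12, -6]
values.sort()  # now [-6, -1, 12, 16]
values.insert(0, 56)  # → [56, -6, -1, 12, 16]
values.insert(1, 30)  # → [56, 30, -6, -1, 12, 16]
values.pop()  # 16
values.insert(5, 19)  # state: [56, 30, -6, -1, 12, 19]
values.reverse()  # [19, 12, -1, -6, 30, 56]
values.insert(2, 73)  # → [19, 12, 73, -1, -6, 30, 56]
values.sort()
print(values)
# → [-6, -1, 12, 19, 30, 56, 73]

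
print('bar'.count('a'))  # 1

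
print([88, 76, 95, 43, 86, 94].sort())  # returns None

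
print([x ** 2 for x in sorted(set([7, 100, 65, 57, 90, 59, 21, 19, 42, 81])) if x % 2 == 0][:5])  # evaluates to [1764, 8100, 10000]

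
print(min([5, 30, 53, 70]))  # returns 5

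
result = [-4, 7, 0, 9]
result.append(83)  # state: [-4, 7, 0, 9, 83]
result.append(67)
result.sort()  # [-4, 0, 7, 9, 67, 83]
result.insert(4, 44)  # [-4, 0, 7, 9, 44, 67, 83]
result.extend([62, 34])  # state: [-4, 0, 7, 9, 44, 67, 83, 62, 34]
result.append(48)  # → [-4, 0, 7, 9, 44, 67, 83, 62, 34, 48]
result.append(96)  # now [-4, 0, 7, 9, 44, 67, 83, 62, 34, 48, 96]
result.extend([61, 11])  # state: [-4, 0, 7, 9, 44, 67, 83, 62, 34, 48, 96, 61, 11]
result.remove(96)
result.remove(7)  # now [-4, 0, 9, 44, 67, 83, 62, 34, 48, 61, 11]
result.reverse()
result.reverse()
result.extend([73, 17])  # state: [-4, 0, 9, 44, 67, 83, 62, 34, 48, 61, 11, 73, 17]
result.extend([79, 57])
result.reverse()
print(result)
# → [57, 79, 17, 73, 11, 61, 48, 34, 62, 83, 67, 44, 9, 0, -4]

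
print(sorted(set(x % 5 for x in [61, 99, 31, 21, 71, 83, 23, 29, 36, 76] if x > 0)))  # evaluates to [1, 3, 4]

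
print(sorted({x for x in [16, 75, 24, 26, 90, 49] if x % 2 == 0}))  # [16, 24, 26, 90]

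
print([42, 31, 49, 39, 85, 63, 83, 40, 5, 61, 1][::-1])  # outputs [1, 61, 5, 40, 83, 63, 85, 39, 49, 31, 42]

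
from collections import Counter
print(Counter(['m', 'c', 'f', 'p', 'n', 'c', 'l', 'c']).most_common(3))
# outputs [('c', 3), ('m', 1), ('f', 1)]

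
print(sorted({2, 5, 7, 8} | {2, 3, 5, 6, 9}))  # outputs [2, 3, 5, 6, 7, 8, 9]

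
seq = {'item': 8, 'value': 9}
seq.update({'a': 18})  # {'item': 8, 'value': 9, 'a': 18}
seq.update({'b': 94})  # {'item': 8, 'value': 9, 'a': 18, 'b': 94}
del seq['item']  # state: {'value': 9, 'a': 18, 'b': 94}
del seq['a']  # {'value': 9, 'b': 94}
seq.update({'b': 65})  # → {'value': 9, 'b': 65}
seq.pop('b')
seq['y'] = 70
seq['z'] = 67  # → {'value': 9, 'y': 70, 'z': 67}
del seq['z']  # {'value': 9, 'y': 70}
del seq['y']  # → {'value': 9}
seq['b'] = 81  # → {'value': 9, 'b': 81}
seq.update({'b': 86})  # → {'value': 9, 'b': 86}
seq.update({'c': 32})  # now {'value': 9, 'b': 86, 'c': 32}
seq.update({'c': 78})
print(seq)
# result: {'value': 9, 'b': 86, 'c': 78}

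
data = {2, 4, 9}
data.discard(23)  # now {2, 4, 9}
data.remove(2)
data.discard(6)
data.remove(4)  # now {9}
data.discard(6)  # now {9}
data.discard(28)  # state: {9}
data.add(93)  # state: {9, 93}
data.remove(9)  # {93}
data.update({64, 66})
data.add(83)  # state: {64, 66, 83, 93}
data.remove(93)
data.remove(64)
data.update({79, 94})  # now {66, 79, 83, 94}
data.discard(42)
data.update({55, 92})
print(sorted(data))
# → [55, 66, 79, 83, 92, 94]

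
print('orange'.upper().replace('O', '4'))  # 4RANGE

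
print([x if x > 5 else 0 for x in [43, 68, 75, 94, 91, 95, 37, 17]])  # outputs [43, 68, 75, 94, 91, 95, 37, 17]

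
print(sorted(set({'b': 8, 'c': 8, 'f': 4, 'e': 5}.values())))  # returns [4, 5, 8]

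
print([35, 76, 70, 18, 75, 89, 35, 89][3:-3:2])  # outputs [18]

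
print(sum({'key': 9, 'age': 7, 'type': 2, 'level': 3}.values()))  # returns 21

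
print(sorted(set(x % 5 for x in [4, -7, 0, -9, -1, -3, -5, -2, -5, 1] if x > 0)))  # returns [1, 4]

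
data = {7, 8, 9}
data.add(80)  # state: {7, 8, 9, 80}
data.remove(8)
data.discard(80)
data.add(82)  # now {7, 9, 82}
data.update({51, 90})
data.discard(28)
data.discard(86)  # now {7, 9, 51, 82, 90}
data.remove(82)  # {7, 9, 51, 90}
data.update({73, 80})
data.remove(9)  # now {7, 51, 73, 80, 90}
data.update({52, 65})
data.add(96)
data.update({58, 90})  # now {7, 51, 52, 58, 65, 73, 80, 90, 96}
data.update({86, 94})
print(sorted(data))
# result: [7, 51, 52, 58, 65, 73, 80, 86, 90, 94, 96]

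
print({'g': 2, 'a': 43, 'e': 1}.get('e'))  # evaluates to 1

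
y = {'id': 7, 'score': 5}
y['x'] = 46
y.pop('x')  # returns 46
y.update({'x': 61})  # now {'id': 7, 'score': 5, 'x': 61}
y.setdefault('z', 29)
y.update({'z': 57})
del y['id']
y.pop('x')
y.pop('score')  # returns 5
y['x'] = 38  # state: {'z': 57, 'x': 38}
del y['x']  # {'z': 57}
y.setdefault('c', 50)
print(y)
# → {'z': 57, 'c': 50}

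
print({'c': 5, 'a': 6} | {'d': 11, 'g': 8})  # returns {'c': 5, 'a': 6, 'd': 11, 'g': 8}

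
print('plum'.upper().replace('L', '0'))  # P0UM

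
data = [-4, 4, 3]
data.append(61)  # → [-4, 4, 3, 61]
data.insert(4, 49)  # [-4, 4, 3, 61, 49]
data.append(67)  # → [-4, 4, 3, 61, 49, 67]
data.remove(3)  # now [-4, 4, 61, 49, 67]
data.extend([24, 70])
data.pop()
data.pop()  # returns 24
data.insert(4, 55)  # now [-4, 4, 61, 49, 55, 67]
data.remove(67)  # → [-4, 4, 61, 49, 55]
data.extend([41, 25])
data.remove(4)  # [-4, 61, 49, 55, 41, 25]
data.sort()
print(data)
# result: [-4, 25, 41, 49, 55, 61]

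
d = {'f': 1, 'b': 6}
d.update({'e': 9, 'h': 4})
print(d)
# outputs {'f': 1, 'b': 6, 'e': 9, 'h': 4}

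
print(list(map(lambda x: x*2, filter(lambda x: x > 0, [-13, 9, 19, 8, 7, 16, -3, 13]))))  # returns [18, 38, 16, 14, 32, 26]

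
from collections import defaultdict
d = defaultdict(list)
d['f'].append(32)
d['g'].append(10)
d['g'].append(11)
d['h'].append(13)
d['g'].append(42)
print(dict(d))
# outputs {'f': [32], 'g': [10, 11, 42], 'h': [13]}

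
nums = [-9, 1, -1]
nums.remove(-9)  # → [1, -1]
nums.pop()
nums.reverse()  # [1]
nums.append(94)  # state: [1, 94]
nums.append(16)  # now [1, 94, 16]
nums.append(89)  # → [1, 94, 16, 89]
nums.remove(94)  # [1, 16, 89]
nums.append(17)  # [1, 16, 89, 17]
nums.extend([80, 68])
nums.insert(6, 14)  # [1, 16, 89, 17, 80, 68, 14]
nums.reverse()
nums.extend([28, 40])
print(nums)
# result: [14, 68, 80, 17, 89, 16, 1, 28, 40]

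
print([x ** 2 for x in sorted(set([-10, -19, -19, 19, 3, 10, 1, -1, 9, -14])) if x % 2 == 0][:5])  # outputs [196, 100, 100]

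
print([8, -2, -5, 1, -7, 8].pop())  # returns 8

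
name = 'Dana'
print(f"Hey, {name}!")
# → Hey, Dana!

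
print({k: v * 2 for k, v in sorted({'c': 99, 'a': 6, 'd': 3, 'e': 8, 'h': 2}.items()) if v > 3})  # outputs {'a': 12, 'c': 198, 'e': 16}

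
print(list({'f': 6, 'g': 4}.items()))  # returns [('f', 6), ('g', 4)]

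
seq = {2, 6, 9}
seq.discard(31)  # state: {2, 6, 9}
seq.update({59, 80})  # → {2, 6, 9, 59, 80}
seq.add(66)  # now {2, 6, 9, 59, 66, 80}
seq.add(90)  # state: {2, 6, 9, 59, 66, 80, 90}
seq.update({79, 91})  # {2, 6, 9, 59, 66, 79, 80, 90, 91}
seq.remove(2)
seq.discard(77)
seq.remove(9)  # {6, 59, 66, 79, 80, 90, 91}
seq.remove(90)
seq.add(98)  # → {6, 59, 66, 79, 80, 91, 98}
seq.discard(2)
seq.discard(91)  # {6, 59, 66, 79, 80, 98}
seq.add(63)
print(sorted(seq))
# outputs [6, 59, 63, 66, 79, 80, 98]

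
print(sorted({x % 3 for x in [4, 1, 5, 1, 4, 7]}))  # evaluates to [1, 2]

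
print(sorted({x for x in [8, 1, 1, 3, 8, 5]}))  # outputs [1, 3, 5, 8]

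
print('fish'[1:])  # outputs ish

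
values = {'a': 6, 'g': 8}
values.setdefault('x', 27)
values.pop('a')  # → 6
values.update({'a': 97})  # {'g': 8, 'x': 27, 'a': 97}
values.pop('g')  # 8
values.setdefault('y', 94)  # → 94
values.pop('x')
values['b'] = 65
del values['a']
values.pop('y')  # 94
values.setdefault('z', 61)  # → 61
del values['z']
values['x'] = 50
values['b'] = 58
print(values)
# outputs {'b': 58, 'x': 50}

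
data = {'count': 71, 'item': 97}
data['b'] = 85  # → {'count': 71, 'item': 97, 'b': 85}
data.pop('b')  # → 85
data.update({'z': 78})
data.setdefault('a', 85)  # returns 85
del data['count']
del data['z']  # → {'item': 97, 'a': 85}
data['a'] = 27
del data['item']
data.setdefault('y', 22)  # 22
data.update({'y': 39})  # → {'a': 27, 'y': 39}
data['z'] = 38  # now {'a': 27, 'y': 39, 'z': 38}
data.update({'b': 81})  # {'a': 27, 'y': 39, 'z': 38, 'b': 81}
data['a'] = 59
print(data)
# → {'a': 59, 'y': 39, 'z': 38, 'b': 81}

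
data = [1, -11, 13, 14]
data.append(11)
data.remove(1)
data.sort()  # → [-11, 11, 13, 14]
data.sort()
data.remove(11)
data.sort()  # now [-11, 13, 14]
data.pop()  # 14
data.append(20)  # [-11, 13, 20]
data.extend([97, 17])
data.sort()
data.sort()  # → [-11, 13, 17, 20, 97]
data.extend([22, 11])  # [-11, 13, 17, 20, 97, 22, 11]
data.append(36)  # [-11, 13, 17, 20, 97, 22, 11, 36]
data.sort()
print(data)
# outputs [-11, 11, 13, 17, 20, 22, 36, 97]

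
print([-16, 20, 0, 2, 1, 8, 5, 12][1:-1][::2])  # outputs [20, 2, 8]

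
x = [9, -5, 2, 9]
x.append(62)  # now [9, -5, 2, 9, 62]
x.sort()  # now [-5, 2, 9, 9, 62]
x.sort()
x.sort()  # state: [-5, 2, 9, 9, 62]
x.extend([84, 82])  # [-5, 2, 9, 9, 62, 84, 82]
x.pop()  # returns 82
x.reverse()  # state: [84, 62, 9, 9, 2, -5]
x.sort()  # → [-5, 2, 9, 9, 62, 84]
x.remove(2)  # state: [-5, 9, 9, 62, 84]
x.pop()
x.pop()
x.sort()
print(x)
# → [-5, 9, 9]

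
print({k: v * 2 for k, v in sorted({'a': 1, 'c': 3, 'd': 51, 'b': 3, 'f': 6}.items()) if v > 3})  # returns {'d': 102, 'f': 12}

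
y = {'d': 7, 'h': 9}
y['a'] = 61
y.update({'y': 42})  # {'d': 7, 'h': 9, 'a': 61, 'y': 42}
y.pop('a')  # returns 61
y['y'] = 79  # {'d': 7, 'h': 9, 'y': 79}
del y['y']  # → {'d': 7, 'h': 9}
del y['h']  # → {'d': 7}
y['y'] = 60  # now {'d': 7, 'y': 60}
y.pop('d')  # 7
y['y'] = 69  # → {'y': 69}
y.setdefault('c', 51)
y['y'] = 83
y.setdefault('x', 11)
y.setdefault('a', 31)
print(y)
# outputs {'y': 83, 'c': 51, 'x': 11, 'a': 31}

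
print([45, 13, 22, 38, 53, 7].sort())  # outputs None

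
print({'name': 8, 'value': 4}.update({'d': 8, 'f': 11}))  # None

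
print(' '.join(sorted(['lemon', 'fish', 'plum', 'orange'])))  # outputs fish lemon orange plum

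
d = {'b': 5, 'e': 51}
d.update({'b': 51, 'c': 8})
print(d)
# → {'b': 51, 'e': 51, 'c': 8}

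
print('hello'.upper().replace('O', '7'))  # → HELL7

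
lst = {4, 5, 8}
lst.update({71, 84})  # {4, 5, 8, 71, 84}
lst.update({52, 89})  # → {4, 5, 8, 52, 71, 84, 89}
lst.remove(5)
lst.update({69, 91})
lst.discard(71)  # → {4, 8, 52, 69, 84, 89, 91}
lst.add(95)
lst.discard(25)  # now {4, 8, 52, 69, 84, 89, 91, 95}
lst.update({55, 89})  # {4, 8, 52, 55, 69, 84, 89, 91, 95}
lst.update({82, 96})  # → {4, 8, 52, 55, 69, 82, 84, 89, 91, 95, 96}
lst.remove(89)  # {4, 8, 52, 55, 69, 82, 84, 91, 95, 96}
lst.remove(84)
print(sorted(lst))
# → [4, 8, 52, 55, 69, 82, 91, 95, 96]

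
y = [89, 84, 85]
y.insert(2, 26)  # [89, 84, 26, 85]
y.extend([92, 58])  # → [89, 84, 26, 85, 92, 58]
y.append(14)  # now [89, 84, 26, 85, 92, 58, 14]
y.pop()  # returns 14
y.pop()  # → 58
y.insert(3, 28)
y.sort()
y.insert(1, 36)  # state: [26, 36, 28, 84, 85, 89, 92]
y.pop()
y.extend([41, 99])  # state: [26, 36, 28, 84, 85, 89, 41, 99]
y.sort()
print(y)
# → [26, 28, 36, 41, 84, 85, 89, 99]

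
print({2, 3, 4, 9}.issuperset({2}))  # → True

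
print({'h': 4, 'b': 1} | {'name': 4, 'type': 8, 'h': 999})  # {'h': 999, 'b': 1, 'name': 4, 'type': 8}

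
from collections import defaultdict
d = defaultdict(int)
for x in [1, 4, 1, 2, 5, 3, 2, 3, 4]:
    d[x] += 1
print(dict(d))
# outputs {1: 2, 4: 2, 2: 2, 5: 1, 3: 2}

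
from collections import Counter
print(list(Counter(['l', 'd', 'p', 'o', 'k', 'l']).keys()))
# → ['l', 'd', 'p', 'o', 'k']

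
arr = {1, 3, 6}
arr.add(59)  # {1, 3, 6, 59}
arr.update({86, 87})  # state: {1, 3, 6, 59, 86, 87}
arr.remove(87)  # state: {1, 3, 6, 59, 86}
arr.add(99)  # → {1, 3, 6, 59, 86, 99}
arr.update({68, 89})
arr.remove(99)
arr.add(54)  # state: {1, 3, 6, 54, 59, 68, 86, 89}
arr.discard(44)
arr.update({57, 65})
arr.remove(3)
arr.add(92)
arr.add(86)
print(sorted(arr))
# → [1, 6, 54, 57, 59, 65, 68, 86, 89, 92]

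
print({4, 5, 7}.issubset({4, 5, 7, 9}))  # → True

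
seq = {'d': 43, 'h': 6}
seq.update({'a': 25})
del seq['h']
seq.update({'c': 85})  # {'d': 43, 'a': 25, 'c': 85}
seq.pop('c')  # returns 85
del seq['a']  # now {'d': 43}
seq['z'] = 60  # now {'d': 43, 'z': 60}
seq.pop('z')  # 60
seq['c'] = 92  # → {'d': 43, 'c': 92}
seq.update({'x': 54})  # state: {'d': 43, 'c': 92, 'x': 54}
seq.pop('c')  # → 92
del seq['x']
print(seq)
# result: {'d': 43}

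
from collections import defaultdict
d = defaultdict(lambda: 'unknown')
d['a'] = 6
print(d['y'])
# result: unknown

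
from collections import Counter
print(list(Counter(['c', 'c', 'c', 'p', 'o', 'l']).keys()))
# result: ['c', 'p', 'o', 'l']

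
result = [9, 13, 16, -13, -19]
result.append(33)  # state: [9, 13, 16, -13, -19, 33]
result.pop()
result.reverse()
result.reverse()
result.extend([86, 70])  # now [9, 13, 16, -13, -19, 86, 70]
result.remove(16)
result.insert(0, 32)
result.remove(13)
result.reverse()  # [70, 86, -19, -13, 9, 32]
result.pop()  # 32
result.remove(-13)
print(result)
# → [70, 86, -19, 9]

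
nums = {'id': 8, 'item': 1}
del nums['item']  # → {'id': 8}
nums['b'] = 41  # {'id': 8, 'b': 41}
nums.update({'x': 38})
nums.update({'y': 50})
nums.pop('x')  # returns 38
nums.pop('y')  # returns 50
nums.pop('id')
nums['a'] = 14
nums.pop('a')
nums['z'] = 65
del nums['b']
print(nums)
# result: {'z': 65}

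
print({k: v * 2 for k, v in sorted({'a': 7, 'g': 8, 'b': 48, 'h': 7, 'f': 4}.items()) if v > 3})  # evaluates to {'a': 14, 'b': 96, 'f': 8, 'g': 16, 'h': 14}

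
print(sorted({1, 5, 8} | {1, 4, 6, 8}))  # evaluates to [1, 4, 5, 6, 8]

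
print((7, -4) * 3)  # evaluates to (7, -4, 7, -4, 7, -4)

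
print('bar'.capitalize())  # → Bar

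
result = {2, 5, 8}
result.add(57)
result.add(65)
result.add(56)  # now {2, 5, 8, 56, 57, 65}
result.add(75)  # {2, 5, 8, 56, 57, 65, 75}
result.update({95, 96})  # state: {2, 5, 8, 56, 57, 65, 75, 95, 96}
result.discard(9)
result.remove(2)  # {5, 8, 56, 57, 65, 75, 95, 96}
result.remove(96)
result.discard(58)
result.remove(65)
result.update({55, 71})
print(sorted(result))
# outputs [5, 8, 55, 56, 57, 71, 75, 95]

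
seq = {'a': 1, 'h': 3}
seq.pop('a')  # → 1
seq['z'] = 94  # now {'h': 3, 'z': 94}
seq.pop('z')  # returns 94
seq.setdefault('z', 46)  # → 46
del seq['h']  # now {'z': 46}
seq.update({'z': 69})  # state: {'z': 69}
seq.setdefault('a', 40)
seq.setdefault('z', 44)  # 69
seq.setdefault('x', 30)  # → 30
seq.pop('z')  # 69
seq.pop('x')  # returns 30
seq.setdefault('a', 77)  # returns 40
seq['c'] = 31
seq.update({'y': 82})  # {'a': 40, 'c': 31, 'y': 82}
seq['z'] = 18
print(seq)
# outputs {'a': 40, 'c': 31, 'y': 82, 'z': 18}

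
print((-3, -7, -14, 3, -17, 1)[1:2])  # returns (-7,)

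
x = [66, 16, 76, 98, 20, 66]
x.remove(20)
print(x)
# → [66, 16, 76, 98, 66]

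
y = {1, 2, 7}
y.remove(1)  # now {2, 7}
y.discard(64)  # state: {2, 7}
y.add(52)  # {2, 7, 52}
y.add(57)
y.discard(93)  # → {2, 7, 52, 57}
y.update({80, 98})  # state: {2, 7, 52, 57, 80, 98}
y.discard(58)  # {2, 7, 52, 57, 80, 98}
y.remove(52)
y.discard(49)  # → {2, 7, 57, 80, 98}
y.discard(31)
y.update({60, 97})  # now {2, 7, 57, 60, 80, 97, 98}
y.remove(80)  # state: {2, 7, 57, 60, 97, 98}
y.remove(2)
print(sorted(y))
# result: [7, 57, 60, 97, 98]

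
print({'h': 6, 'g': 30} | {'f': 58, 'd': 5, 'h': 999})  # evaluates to {'h': 999, 'g': 30, 'f': 58, 'd': 5}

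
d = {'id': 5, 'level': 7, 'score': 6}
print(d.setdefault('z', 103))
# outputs 103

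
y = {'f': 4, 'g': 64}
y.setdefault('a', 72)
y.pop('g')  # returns 64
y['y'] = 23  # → {'f': 4, 'a': 72, 'y': 23}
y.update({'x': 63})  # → {'f': 4, 'a': 72, 'y': 23, 'x': 63}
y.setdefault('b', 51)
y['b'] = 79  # {'f': 4, 'a': 72, 'y': 23, 'x': 63, 'b': 79}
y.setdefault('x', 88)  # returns 63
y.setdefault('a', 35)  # 72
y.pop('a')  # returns 72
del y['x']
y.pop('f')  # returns 4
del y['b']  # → {'y': 23}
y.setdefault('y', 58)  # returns 23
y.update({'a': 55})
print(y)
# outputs {'y': 23, 'a': 55}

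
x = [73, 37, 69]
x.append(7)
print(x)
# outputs [73, 37, 69, 7]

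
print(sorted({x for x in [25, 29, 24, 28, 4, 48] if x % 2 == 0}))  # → [4, 24, 28, 48]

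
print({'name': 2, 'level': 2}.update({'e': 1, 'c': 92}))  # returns None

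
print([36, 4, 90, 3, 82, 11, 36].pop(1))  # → 4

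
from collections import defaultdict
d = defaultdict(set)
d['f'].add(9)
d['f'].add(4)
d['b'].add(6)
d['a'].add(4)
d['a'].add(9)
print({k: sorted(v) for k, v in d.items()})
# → {'f': [4, 9], 'b': [6], 'a': [4, 9]}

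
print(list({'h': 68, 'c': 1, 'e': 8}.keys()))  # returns ['h', 'c', 'e']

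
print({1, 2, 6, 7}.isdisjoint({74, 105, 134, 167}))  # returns True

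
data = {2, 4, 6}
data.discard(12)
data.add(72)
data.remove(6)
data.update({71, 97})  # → {2, 4, 71, 72, 97}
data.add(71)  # {2, 4, 71, 72, 97}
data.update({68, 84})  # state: {2, 4, 68, 71, 72, 84, 97}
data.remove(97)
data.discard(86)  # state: {2, 4, 68, 71, 72, 84}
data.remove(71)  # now {2, 4, 68, 72, 84}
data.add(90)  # {2, 4, 68, 72, 84, 90}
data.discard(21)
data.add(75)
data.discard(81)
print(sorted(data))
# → [2, 4, 68, 72, 75, 84, 90]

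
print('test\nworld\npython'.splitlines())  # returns ['test', 'world', 'python']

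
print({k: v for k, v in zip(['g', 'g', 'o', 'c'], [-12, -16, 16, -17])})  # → {'g': -16, 'o': 16, 'c': -17}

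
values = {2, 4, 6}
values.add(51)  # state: {2, 4, 6, 51}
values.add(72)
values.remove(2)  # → {4, 6, 51, 72}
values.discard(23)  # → {4, 6, 51, 72}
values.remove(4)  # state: {6, 51, 72}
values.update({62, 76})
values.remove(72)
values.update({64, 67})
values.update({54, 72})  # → {6, 51, 54, 62, 64, 67, 72, 76}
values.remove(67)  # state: {6, 51, 54, 62, 64, 72, 76}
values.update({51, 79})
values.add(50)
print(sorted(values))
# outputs [6, 50, 51, 54, 62, 64, 72, 76, 79]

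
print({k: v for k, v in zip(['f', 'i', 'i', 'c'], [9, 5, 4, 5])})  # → {'f': 9, 'i': 4, 'c': 5}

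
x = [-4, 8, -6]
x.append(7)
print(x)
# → [-4, 8, -6, 7]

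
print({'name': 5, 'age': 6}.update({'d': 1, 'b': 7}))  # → None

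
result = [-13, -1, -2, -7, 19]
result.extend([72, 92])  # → [-13, -1, -2, -7, 19, 72, 92]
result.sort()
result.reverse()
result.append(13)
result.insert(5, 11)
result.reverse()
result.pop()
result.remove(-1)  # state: [13, -13, -7, 11, -2, 19, 72]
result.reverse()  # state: [72, 19, -2, 11, -7, -13, 13]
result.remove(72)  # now [19, -2, 11, -7, -13, 13]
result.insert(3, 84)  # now [19, -2, 11, 84, -7, -13, 13]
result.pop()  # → 13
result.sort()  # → [-13, -7, -2, 11, 19, 84]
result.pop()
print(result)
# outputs [-13, -7, -2, 11, 19]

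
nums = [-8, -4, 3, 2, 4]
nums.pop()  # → 4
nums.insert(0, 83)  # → [83, -8, -4, 3, 2]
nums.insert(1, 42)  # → [83, 42, -8, -4, 3, 2]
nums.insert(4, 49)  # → [83, 42, -8, -4, 49, 3, 2]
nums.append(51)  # [83, 42, -8, -4, 49, 3, 2, 51]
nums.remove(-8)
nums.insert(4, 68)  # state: [83, 42, -4, 49, 68, 3, 2, 51]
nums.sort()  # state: [-4, 2, 3, 42, 49, 51, 68, 83]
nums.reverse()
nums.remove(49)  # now [83, 68, 51, 42, 3, 2, -4]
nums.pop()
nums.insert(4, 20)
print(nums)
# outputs [83, 68, 51, 42, 20, 3, 2]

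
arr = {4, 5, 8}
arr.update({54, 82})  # {4, 5, 8, 54, 82}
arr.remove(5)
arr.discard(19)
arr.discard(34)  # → {4, 8, 54, 82}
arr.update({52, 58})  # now {4, 8, 52, 54, 58, 82}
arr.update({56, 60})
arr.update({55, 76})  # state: {4, 8, 52, 54, 55, 56, 58, 60, 76, 82}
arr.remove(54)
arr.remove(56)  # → {4, 8, 52, 55, 58, 60, 76, 82}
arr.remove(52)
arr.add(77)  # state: {4, 8, 55, 58, 60, 76, 77, 82}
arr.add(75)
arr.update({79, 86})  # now {4, 8, 55, 58, 60, 75, 76, 77, 79, 82, 86}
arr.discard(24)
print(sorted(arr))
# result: [4, 8, 55, 58, 60, 75, 76, 77, 79, 82, 86]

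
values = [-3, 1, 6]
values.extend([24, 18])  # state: [-3, 1, 6, 24, 18]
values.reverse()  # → [18, 24, 6, 1, -3]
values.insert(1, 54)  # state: [18, 54, 24, 6, 1, -3]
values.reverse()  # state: [-3, 1, 6, 24, 54, 18]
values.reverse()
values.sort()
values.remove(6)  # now [-3, 1, 18, 24, 54]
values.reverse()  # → [54, 24, 18, 1, -3]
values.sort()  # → [-3, 1, 18, 24, 54]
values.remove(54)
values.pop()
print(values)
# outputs [-3, 1, 18]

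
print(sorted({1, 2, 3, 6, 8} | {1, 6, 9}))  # [1, 2, 3, 6, 8, 9]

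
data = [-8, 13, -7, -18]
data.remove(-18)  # [-8, 13, -7]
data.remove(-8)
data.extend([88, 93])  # [13, -7, 88, 93]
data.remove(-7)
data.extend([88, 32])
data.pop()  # 32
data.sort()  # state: [13, 88, 88, 93]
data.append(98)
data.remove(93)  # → [13, 88, 88, 98]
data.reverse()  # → [98, 88, 88, 13]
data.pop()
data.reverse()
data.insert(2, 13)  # [88, 88, 13, 98]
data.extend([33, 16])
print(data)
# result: [88, 88, 13, 98, 33, 16]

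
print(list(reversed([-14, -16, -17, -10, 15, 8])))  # [8, 15, -10, -17, -16, -14]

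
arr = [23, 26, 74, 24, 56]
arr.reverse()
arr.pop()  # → 23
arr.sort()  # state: [24, 26, 56, 74]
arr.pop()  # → 74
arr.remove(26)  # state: [24, 56]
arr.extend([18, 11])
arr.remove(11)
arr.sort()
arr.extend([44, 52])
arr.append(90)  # [18, 24, 56, 44, 52, 90]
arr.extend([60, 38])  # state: [18, 24, 56, 44, 52, 90, 60, 38]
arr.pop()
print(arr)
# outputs [18, 24, 56, 44, 52, 90, 60]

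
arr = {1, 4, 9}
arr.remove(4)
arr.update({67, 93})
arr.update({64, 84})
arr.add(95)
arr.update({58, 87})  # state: {1, 9, 58, 64, 67, 84, 87, 93, 95}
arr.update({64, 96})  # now {1, 9, 58, 64, 67, 84, 87, 93, 95, 96}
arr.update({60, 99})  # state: {1, 9, 58, 60, 64, 67, 84, 87, 93, 95, 96, 99}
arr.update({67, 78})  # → {1, 9, 58, 60, 64, 67, 78, 84, 87, 93, 95, 96, 99}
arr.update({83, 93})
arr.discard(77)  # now {1, 9, 58, 60, 64, 67, 78, 83, 84, 87, 93, 95, 96, 99}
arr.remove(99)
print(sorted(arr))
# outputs [1, 9, 58, 60, 64, 67, 78, 83, 84, 87, 93, 95, 96]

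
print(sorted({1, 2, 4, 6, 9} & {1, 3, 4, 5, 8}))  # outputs [1, 4]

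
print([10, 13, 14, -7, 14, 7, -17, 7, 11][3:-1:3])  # [-7, -17]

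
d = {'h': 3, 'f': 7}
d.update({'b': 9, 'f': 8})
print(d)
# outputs {'h': 3, 'f': 8, 'b': 9}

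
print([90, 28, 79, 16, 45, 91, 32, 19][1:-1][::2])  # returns [28, 16, 91]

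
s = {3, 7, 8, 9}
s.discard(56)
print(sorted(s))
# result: [3, 7, 8, 9]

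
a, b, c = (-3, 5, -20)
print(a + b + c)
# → -18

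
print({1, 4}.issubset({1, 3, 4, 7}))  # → True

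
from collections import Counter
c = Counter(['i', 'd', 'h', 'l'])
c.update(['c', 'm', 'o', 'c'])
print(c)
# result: Counter({'c': 2, 'i': 1, 'd': 1, 'h': 1, 'l': 1, 'm': 1, 'o': 1})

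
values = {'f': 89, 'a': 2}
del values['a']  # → {'f': 89}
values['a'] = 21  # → {'f': 89, 'a': 21}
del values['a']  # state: {'f': 89}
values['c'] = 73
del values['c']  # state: {'f': 89}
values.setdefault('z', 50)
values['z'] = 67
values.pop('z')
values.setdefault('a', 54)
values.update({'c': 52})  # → {'f': 89, 'a': 54, 'c': 52}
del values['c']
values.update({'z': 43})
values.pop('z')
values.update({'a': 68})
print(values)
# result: {'f': 89, 'a': 68}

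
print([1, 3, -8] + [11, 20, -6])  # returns [1, 3, -8, 11, 20, -6]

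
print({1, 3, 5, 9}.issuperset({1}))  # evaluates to True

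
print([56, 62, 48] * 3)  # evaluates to [56, 62, 48, 56, 62, 48, 56, 62, 48]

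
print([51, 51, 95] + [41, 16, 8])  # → [51, 51, 95, 41, 16, 8]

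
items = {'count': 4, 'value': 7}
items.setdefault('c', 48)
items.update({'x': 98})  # {'count': 4, 'value': 7, 'c': 48, 'x': 98}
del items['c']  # {'count': 4, 'value': 7, 'x': 98}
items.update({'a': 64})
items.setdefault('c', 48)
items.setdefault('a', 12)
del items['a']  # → {'count': 4, 'value': 7, 'x': 98, 'c': 48}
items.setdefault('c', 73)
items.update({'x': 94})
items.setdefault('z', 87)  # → 87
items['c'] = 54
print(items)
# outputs {'count': 4, 'value': 7, 'x': 94, 'c': 54, 'z': 87}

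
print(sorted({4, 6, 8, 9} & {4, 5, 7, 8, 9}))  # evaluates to [4, 8, 9]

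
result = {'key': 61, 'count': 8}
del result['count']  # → {'key': 61}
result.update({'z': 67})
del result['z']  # {'key': 61}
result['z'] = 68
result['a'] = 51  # {'key': 61, 'z': 68, 'a': 51}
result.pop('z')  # 68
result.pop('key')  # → 61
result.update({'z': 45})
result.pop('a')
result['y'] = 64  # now {'z': 45, 'y': 64}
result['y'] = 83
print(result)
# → {'z': 45, 'y': 83}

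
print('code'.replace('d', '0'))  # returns co0e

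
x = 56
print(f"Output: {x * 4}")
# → Output: 224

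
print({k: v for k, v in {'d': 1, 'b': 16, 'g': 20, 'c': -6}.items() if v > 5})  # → {'b': 16, 'g': 20}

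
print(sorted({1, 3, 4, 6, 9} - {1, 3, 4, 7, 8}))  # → [6, 9]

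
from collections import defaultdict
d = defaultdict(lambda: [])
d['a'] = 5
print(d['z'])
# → []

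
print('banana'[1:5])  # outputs anan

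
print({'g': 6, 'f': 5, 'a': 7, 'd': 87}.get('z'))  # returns None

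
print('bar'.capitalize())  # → Bar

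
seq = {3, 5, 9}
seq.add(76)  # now {3, 5, 9, 76}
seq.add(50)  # {3, 5, 9, 50, 76}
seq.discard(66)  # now {3, 5, 9, 50, 76}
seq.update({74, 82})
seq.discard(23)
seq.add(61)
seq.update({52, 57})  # {3, 5, 9, 50, 52, 57, 61, 74, 76, 82}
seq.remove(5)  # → {3, 9, 50, 52, 57, 61, 74, 76, 82}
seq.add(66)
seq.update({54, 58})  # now {3, 9, 50, 52, 54, 57, 58, 61, 66, 74, 76, 82}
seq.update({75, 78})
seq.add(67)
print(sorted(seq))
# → [3, 9, 50, 52, 54, 57, 58, 61, 66, 67, 74, 75, 76, 78, 82]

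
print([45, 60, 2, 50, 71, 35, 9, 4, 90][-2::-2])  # [4, 35, 50, 60]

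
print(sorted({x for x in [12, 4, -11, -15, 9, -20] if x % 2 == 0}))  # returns [-20, 4, 12]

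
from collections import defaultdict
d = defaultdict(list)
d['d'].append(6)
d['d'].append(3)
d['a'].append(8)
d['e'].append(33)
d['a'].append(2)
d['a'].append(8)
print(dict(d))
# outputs {'d': [6, 3], 'a': [8, 2, 8], 'e': [33]}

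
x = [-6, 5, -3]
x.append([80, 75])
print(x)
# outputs [-6, 5, -3, [80, 75]]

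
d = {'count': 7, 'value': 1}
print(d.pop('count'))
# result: 7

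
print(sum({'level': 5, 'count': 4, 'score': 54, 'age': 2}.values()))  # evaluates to 65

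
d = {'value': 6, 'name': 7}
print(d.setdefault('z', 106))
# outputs 106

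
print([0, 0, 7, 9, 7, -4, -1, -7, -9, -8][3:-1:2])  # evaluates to [9, -4, -7]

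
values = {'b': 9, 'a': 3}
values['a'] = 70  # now {'b': 9, 'a': 70}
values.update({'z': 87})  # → {'b': 9, 'a': 70, 'z': 87}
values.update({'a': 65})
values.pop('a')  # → 65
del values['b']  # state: {'z': 87}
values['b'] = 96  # {'z': 87, 'b': 96}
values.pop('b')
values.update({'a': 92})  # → {'z': 87, 'a': 92}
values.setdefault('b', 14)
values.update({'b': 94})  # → {'z': 87, 'a': 92, 'b': 94}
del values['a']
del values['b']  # {'z': 87}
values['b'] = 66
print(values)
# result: {'z': 87, 'b': 66}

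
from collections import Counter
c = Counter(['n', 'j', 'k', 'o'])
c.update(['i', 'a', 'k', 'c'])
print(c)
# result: Counter({'k': 2, 'n': 1, 'j': 1, 'o': 1, 'i': 1, 'a': 1, 'c': 1})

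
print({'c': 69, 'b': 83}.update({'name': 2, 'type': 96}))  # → None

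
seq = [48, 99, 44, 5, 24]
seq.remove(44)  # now [48, 99, 5, 24]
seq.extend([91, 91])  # [48, 99, 5, 24, 91, 91]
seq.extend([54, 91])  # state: [48, 99, 5, 24, 91, 91, 54, 91]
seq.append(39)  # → [48, 99, 5, 24, 91, 91, 54, 91, 39]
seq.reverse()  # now [39, 91, 54, 91, 91, 24, 5, 99, 48]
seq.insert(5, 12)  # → [39, 91, 54, 91, 91, 12, 24, 5, 99, 48]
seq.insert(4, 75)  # [39, 91, 54, 91, 75, 91, 12, 24, 5, 99, 48]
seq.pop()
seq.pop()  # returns 99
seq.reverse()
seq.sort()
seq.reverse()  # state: [91, 91, 91, 75, 54, 39, 24, 12, 5]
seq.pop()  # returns 5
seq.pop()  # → 12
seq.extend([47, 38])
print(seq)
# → [91, 91, 91, 75, 54, 39, 24, 47, 38]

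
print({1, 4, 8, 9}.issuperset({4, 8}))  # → True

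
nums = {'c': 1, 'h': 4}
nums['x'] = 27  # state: {'c': 1, 'h': 4, 'x': 27}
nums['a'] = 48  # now {'c': 1, 'h': 4, 'x': 27, 'a': 48}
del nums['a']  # {'c': 1, 'h': 4, 'x': 27}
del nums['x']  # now {'c': 1, 'h': 4}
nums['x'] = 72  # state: {'c': 1, 'h': 4, 'x': 72}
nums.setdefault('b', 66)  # 66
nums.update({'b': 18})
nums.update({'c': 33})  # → {'c': 33, 'h': 4, 'x': 72, 'b': 18}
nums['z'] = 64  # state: {'c': 33, 'h': 4, 'x': 72, 'b': 18, 'z': 64}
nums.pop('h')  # 4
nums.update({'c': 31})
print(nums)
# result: {'c': 31, 'x': 72, 'b': 18, 'z': 64}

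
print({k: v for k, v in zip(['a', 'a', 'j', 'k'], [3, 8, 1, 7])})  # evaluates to {'a': 8, 'j': 1, 'k': 7}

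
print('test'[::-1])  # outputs tset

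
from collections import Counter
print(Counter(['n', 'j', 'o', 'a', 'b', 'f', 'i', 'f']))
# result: Counter({'f': 2, 'n': 1, 'j': 1, 'o': 1, 'a': 1, 'b': 1, 'i': 1})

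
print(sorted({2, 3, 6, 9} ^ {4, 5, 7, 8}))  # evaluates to [2, 3, 4, 5, 6, 7, 8, 9]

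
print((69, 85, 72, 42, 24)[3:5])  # (42, 24)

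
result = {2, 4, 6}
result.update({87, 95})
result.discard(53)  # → {2, 4, 6, 87, 95}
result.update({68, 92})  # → {2, 4, 6, 68, 87, 92, 95}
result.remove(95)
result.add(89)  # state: {2, 4, 6, 68, 87, 89, 92}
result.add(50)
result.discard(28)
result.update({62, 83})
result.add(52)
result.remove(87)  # {2, 4, 6, 50, 52, 62, 68, 83, 89, 92}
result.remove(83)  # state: {2, 4, 6, 50, 52, 62, 68, 89, 92}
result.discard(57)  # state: {2, 4, 6, 50, 52, 62, 68, 89, 92}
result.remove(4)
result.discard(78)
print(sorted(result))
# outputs [2, 6, 50, 52, 62, 68, 89, 92]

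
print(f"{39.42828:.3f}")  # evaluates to 39.428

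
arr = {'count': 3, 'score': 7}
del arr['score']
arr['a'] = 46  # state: {'count': 3, 'a': 46}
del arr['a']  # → {'count': 3}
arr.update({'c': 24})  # {'count': 3, 'c': 24}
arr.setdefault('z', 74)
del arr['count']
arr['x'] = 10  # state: {'c': 24, 'z': 74, 'x': 10}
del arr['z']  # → {'c': 24, 'x': 10}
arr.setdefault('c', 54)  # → 24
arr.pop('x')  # 10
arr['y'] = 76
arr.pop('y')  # 76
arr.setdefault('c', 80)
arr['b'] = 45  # {'c': 24, 'b': 45}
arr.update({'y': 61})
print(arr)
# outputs {'c': 24, 'b': 45, 'y': 61}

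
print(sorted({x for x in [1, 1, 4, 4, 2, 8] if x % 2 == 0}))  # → [2, 4, 8]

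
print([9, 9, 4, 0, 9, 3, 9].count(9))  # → 4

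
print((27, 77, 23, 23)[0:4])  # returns (27, 77, 23, 23)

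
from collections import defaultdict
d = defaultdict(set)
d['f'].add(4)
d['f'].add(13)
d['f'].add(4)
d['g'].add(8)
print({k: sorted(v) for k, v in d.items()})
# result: {'f': [4, 13], 'g': [8]}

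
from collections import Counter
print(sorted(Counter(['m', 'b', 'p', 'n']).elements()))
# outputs ['b', 'm', 'n', 'p']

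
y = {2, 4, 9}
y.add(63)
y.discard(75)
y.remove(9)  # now {2, 4, 63}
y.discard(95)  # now {2, 4, 63}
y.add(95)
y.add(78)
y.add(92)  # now {2, 4, 63, 78, 92, 95}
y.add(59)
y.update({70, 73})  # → {2, 4, 59, 63, 70, 73, 78, 92, 95}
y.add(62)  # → {2, 4, 59, 62, 63, 70, 73, 78, 92, 95}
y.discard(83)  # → {2, 4, 59, 62, 63, 70, 73, 78, 92, 95}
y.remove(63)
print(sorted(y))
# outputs [2, 4, 59, 62, 70, 73, 78, 92, 95]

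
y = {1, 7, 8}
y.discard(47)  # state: {1, 7, 8}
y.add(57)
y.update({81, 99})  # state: {1, 7, 8, 57, 81, 99}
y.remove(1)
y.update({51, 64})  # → {7, 8, 51, 57, 64, 81, 99}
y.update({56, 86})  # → {7, 8, 51, 56, 57, 64, 81, 86, 99}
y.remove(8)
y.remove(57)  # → {7, 51, 56, 64, 81, 86, 99}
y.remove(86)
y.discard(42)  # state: {7, 51, 56, 64, 81, 99}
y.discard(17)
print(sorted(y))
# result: [7, 51, 56, 64, 81, 99]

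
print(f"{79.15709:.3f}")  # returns 79.157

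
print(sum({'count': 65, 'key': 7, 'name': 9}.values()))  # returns 81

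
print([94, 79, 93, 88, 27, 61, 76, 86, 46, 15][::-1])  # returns [15, 46, 86, 76, 61, 27, 88, 93, 79, 94]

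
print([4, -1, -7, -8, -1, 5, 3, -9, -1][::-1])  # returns [-1, -9, 3, 5, -1, -8, -7, -1, 4]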